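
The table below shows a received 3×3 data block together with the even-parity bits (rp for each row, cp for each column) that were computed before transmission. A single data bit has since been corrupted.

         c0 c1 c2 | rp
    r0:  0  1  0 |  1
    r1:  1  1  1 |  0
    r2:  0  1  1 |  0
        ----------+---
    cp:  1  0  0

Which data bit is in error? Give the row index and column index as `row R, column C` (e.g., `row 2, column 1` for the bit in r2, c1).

Recompute each row's even parity and compare to rp:
  r0: data parity 1, sent rp 1 → ok
  r1: data parity 1, sent rp 0 → mismatch
  r2: data parity 0, sent rp 0 → ok
Recompute each column's even parity and compare to cp:
  c0: data parity 1, sent cp 1 → ok
  c1: data parity 1, sent cp 0 → mismatch
  c2: data parity 0, sent cp 0 → ok
Exactly one row (r1) and one column (c1) fail → the flipped bit is at their intersection.

row 1, column 1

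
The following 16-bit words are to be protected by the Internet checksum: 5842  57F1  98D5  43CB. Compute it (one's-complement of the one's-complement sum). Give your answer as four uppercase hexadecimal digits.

732B

One's-complement addition (fold any carry out of bit 15 back into bit 0):
  0x5842 + 0x57F1 = 0x0B033
  0xB033 + 0x98D5 = 0x14908 → wrap carry → 0x4909
  0x4909 + 0x43CB = 0x08CD4
One's-complement sum = 0x8CD4.
Checksum = ~0x8CD4 & 0xFFFF = 0x732B.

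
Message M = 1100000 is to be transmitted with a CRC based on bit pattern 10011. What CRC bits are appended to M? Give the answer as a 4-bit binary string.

1101

Append 4 zeros: 11000000000. Divide by 10011 (XOR where the leading bit is 1):
  pos 0: 11000 XOR 10011 = 01011
  pos 1: 10110 XOR 10011 = 00101
  pos 3: 10100 XOR 10011 = 00111
  pos 5: 11100 XOR 10011 = 01111
  pos 6: 11110 XOR 10011 = 01101
Remainder (last 4 bits) = 1101. This is the CRC / FCS.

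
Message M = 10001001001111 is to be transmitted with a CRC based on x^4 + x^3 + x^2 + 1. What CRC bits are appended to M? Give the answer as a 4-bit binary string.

Append 4 zeros: 100010010011110000. Divide by 11101 (XOR where the leading bit is 1):
  pos 0: 10001 XOR 11101 = 01100
  pos 1: 11000 XOR 11101 = 00101
  pos 3: 10101 XOR 11101 = 01000
  pos 4: 10000 XOR 11101 = 01101
  pos 5: 11010 XOR 11101 = 00111
  pos 7: 11111 XOR 11101 = 00010
  pos 10: 10110 XOR 11101 = 01011
  pos 11: 10110 XOR 11101 = 01011
  pos 12: 10110 XOR 11101 = 01011
  pos 13: 10110 XOR 11101 = 01011
Remainder (last 4 bits) = 1011. This is the CRC / FCS.

1011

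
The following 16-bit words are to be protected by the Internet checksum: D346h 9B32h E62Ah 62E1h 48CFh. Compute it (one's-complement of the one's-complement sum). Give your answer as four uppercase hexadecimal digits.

One's-complement addition (fold any carry out of bit 15 back into bit 0):
  0xD346 + 0x9B32 = 0x16E78 → wrap carry → 0x6E79
  0x6E79 + 0xE62A = 0x154A3 → wrap carry → 0x54A4
  0x54A4 + 0x62E1 = 0x0B785
  0xB785 + 0x48CF = 0x10054 → wrap carry → 0x0055
One's-complement sum = 0x0055.
Checksum = ~0x0055 & 0xFFFF = 0xFFAA.

FFAA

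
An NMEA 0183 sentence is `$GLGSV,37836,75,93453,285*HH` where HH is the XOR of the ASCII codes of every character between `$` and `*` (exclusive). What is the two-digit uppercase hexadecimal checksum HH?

XOR the ASCII codes of the payload characters:
  'G' = 0x47 → acc = 0x47
  'L' = 0x4C → acc = 0x0B
  'G' = 0x47 → acc = 0x4C
  'S' = 0x53 → acc = 0x1F
  'V' = 0x56 → acc = 0x49
  ',' = 0x2C → acc = 0x65
  '3' = 0x33 → acc = 0x56
  '7' = 0x37 → acc = 0x61
  '8' = 0x38 → acc = 0x59
  '3' = 0x33 → acc = 0x6A
  '6' = 0x36 → acc = 0x5C
  ',' = 0x2C → acc = 0x70
  '7' = 0x37 → acc = 0x47
  '5' = 0x35 → acc = 0x72
  ',' = 0x2C → acc = 0x5E
  '9' = 0x39 → acc = 0x67
  '3' = 0x33 → acc = 0x54
  '4' = 0x34 → acc = 0x60
  '5' = 0x35 → acc = 0x55
  '3' = 0x33 → acc = 0x66
  ',' = 0x2C → acc = 0x4A
  '2' = 0x32 → acc = 0x78
  '8' = 0x38 → acc = 0x40
  '5' = 0x35 → acc = 0x75
Checksum = 0x75.

75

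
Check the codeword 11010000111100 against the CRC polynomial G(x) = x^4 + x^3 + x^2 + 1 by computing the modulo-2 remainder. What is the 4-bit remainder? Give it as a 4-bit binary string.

0111

Modulo-2 division of 11010000111100 by 11101:
  pos 0: 11010 XOR 11101 = 00111
  pos 2: 11100 XOR 11101 = 00001
  pos 6: 10111 XOR 11101 = 01010
  pos 7: 10101 XOR 11101 = 01000
  pos 8: 10000 XOR 11101 = 01101
  pos 9: 11010 XOR 11101 = 00111
Remainder = 0111 (nonzero — an error is detected).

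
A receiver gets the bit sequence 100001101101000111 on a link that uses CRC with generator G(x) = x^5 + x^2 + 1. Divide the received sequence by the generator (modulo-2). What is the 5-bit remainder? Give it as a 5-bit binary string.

00000

Modulo-2 division of 100001101101000111 by 100101:
  pos 0: 100001 XOR 100101 = 000100
  pos 3: 100101 XOR 100101 = 000000
  pos 9: 101000 XOR 100101 = 001101
  pos 11: 110111 XOR 100101 = 010010
  pos 12: 100101 XOR 100101 = 000000
Remainder = 00000 (zero — the frame passes the CRC check).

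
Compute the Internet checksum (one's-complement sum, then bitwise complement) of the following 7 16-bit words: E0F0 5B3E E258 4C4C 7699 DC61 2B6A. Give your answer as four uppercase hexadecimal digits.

16C6

One's-complement addition (fold any carry out of bit 15 back into bit 0):
  0xE0F0 + 0x5B3E = 0x13C2E → wrap carry → 0x3C2F
  0x3C2F + 0xE258 = 0x11E87 → wrap carry → 0x1E88
  0x1E88 + 0x4C4C = 0x06AD4
  0x6AD4 + 0x7699 = 0x0E16D
  0xE16D + 0xDC61 = 0x1BDCE → wrap carry → 0xBDCF
  0xBDCF + 0x2B6A = 0x0E939
One's-complement sum = 0xE939.
Checksum = ~0xE939 & 0xFFFF = 0x16C6.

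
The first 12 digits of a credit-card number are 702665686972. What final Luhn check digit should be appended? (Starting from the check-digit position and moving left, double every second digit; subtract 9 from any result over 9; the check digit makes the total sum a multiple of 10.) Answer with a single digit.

2

Partial digits right→left: 2 7 9 6 8 6 5 6 6 2 0 7
Double every second digit counting from the check-digit position (so the 1st, 3rd, 5th, ... of the partial from the right).
  doubled (with −9 where >9): 4 9 7 1 3 0 → sum 24
  kept as-is: 7 6 6 6 2 7 → sum 34
Total = 24 + 34 = 58.
Check digit = (10 − (58 mod 10)) mod 10 = 2.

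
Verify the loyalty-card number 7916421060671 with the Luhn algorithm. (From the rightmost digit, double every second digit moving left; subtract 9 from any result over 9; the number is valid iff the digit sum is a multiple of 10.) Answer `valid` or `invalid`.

From the right, keep odd positions and double even positions (subtract 9 from any doubled value over 9):
  doubled (positions 2,4,...): 5 0 0 4 3 9 → sum 21
  kept (positions 1,3,...): 1 6 6 1 4 1 7 → sum 26
Total = 47.
47 mod 10 = 7, so the number is invalid.

invalid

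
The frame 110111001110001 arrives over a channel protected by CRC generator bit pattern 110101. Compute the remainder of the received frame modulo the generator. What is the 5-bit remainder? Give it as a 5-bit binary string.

Modulo-2 division of 110111001110001 by 110101:
  pos 0: 110111 XOR 110101 = 000010
  pos 4: 100011 XOR 110101 = 010110
  pos 5: 101101 XOR 110101 = 011000
  pos 6: 110000 XOR 110101 = 000101
  pos 9: 101001 XOR 110101 = 011100
Remainder = 11100 (nonzero — an error is detected).

11100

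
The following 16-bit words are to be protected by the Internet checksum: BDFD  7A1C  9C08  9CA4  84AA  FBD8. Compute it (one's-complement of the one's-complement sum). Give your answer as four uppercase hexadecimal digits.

One's-complement addition (fold any carry out of bit 15 back into bit 0):
  0xBDFD + 0x7A1C = 0x13819 → wrap carry → 0x381A
  0x381A + 0x9C08 = 0x0D422
  0xD422 + 0x9CA4 = 0x170C6 → wrap carry → 0x70C7
  0x70C7 + 0x84AA = 0x0F571
  0xF571 + 0xFBD8 = 0x1F149 → wrap carry → 0xF14A
One's-complement sum = 0xF14A.
Checksum = ~0xF14A & 0xFFFF = 0x0EB5.

0EB5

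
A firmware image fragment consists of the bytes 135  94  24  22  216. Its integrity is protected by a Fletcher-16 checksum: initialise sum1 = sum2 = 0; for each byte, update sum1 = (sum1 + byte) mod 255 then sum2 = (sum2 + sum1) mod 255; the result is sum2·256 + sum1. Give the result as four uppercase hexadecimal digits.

Running sums (mod 255):
  after byte 0 (135): sum1=135, sum2=135
  after byte 1 (94): sum1=229, sum2=109
  after byte 2 (24): sum1=253, sum2=107
  after byte 3 (22): sum1=20, sum2=127
  after byte 4 (216): sum1=236, sum2=108
Checksum = sum2·256 + sum1 = 108·256 + 236 = 27884 = 0x6CEC.

6CEC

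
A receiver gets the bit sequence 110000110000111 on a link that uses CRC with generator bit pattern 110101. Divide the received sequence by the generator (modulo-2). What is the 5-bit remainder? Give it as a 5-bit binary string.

Modulo-2 division of 110000110000111 by 110101:
  pos 0: 110000 XOR 110101 = 000101
  pos 3: 101110 XOR 110101 = 011011
  pos 4: 110110 XOR 110101 = 000011
  pos 8: 110011 XOR 110101 = 000110
Remainder = 01101 (nonzero — an error is detected).

01101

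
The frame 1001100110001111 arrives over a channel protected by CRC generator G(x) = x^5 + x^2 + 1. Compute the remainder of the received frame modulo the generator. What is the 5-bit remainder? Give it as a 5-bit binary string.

00000

Modulo-2 division of 1001100110001111 by 100101:
  pos 0: 100110 XOR 100101 = 000011
  pos 4: 110110 XOR 100101 = 010011
  pos 5: 100110 XOR 100101 = 000011
  pos 9: 110111 XOR 100101 = 010010
  pos 10: 100101 XOR 100101 = 000000
Remainder = 00000 (zero — the frame passes the CRC check).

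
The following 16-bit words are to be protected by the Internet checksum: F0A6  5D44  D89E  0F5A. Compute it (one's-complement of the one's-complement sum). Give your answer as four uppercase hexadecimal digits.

One's-complement addition (fold any carry out of bit 15 back into bit 0):
  0xF0A6 + 0x5D44 = 0x14DEA → wrap carry → 0x4DEB
  0x4DEB + 0xD89E = 0x12689 → wrap carry → 0x268A
  0x268A + 0x0F5A = 0x035E4
One's-complement sum = 0x35E4.
Checksum = ~0x35E4 & 0xFFFF = 0xCA1B.

CA1B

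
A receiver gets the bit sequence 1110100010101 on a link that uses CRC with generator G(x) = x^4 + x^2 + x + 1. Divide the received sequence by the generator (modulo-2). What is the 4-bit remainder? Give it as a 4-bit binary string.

0001

Modulo-2 division of 1110100010101 by 10111:
  pos 0: 11101 XOR 10111 = 01010
  pos 1: 10100 XOR 10111 = 00011
  pos 4: 11001 XOR 10111 = 01110
  pos 5: 11100 XOR 10111 = 01011
  pos 6: 10111 XOR 10111 = 00000
Remainder = 0001 (nonzero — an error is detected).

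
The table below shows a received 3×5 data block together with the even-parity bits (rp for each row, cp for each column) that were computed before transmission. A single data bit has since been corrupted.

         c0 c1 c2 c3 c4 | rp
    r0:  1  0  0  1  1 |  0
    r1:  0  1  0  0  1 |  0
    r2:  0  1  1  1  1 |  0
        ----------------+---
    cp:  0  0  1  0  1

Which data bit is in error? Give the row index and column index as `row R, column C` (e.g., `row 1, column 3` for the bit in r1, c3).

row 0, column 0

Recompute each row's even parity and compare to rp:
  r0: data parity 1, sent rp 0 → mismatch
  r1: data parity 0, sent rp 0 → ok
  r2: data parity 0, sent rp 0 → ok
Recompute each column's even parity and compare to cp:
  c0: data parity 1, sent cp 0 → mismatch
  c1: data parity 0, sent cp 0 → ok
  c2: data parity 1, sent cp 1 → ok
  c3: data parity 0, sent cp 0 → ok
  c4: data parity 1, sent cp 1 → ok
Exactly one row (r0) and one column (c0) fail → the flipped bit is at their intersection.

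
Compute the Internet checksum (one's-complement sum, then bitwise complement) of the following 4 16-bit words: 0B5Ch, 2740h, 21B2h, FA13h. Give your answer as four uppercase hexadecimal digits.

B19D

One's-complement addition (fold any carry out of bit 15 back into bit 0):
  0x0B5C + 0x2740 = 0x0329C
  0x329C + 0x21B2 = 0x0544E
  0x544E + 0xFA13 = 0x14E61 → wrap carry → 0x4E62
One's-complement sum = 0x4E62.
Checksum = ~0x4E62 & 0xFFFF = 0xB19D.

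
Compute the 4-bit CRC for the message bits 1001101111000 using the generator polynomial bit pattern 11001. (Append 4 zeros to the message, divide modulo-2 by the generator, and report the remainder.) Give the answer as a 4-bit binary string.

0001

Append 4 zeros: 10011011110000000. Divide by 11001 (XOR where the leading bit is 1):
  pos 0: 10011 XOR 11001 = 01010
  pos 1: 10100 XOR 11001 = 01101
  pos 2: 11011 XOR 11001 = 00010
  pos 5: 10111 XOR 11001 = 01110
  pos 6: 11100 XOR 11001 = 00101
  pos 8: 10100 XOR 11001 = 01101
  pos 9: 11010 XOR 11001 = 00011
  pos 12: 11000 XOR 11001 = 00001
Remainder (last 4 bits) = 0001. This is the CRC / FCS.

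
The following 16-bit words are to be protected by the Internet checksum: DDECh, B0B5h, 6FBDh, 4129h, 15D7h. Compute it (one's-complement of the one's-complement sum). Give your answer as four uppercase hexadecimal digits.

One's-complement addition (fold any carry out of bit 15 back into bit 0):
  0xDDEC + 0xB0B5 = 0x18EA1 → wrap carry → 0x8EA2
  0x8EA2 + 0x6FBD = 0x0FE5F
  0xFE5F + 0x4129 = 0x13F88 → wrap carry → 0x3F89
  0x3F89 + 0x15D7 = 0x05560
One's-complement sum = 0x5560.
Checksum = ~0x5560 & 0xFFFF = 0xAA9F.

AA9F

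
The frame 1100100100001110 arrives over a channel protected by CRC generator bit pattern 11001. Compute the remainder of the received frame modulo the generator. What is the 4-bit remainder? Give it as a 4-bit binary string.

Modulo-2 division of 1100100100001110 by 11001:
  pos 0: 11001 XOR 11001 = 00000
  pos 7: 10000 XOR 11001 = 01001
  pos 8: 10011 XOR 11001 = 01010
  pos 9: 10101 XOR 11001 = 01100
  pos 10: 11001 XOR 11001 = 00000
Remainder = 0000 (zero — the frame passes the CRC check).

0000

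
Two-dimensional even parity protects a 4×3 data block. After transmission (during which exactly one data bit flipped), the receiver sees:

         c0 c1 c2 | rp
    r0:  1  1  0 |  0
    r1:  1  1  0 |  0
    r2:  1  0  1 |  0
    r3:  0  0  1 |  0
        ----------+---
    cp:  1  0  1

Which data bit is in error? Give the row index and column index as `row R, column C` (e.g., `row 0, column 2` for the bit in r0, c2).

Recompute each row's even parity and compare to rp:
  r0: data parity 0, sent rp 0 → ok
  r1: data parity 0, sent rp 0 → ok
  r2: data parity 0, sent rp 0 → ok
  r3: data parity 1, sent rp 0 → mismatch
Recompute each column's even parity and compare to cp:
  c0: data parity 1, sent cp 1 → ok
  c1: data parity 0, sent cp 0 → ok
  c2: data parity 0, sent cp 1 → mismatch
Exactly one row (r3) and one column (c2) fail → the flipped bit is at their intersection.

row 3, column 2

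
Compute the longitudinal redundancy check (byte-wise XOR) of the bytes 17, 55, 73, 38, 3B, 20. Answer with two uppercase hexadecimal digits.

XOR the bytes together:
  start with 0x17
  0x17 ⊕ 0x55 = 0x42
  0x42 ⊕ 0x73 = 0x31
  0x31 ⊕ 0x38 = 0x09
  0x09 ⊕ 0x3B = 0x32
  0x32 ⊕ 0x20 = 0x12

12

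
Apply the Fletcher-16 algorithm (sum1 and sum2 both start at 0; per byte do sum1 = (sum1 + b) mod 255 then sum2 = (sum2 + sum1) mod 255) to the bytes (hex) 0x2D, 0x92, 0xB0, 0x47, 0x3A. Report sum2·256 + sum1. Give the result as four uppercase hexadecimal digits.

Running sums (mod 255):
  after byte 0 (0x2D): sum1=45, sum2=45
  after byte 1 (0x92): sum1=191, sum2=236
  after byte 2 (0xB0): sum1=112, sum2=93
  after byte 3 (0x47): sum1=183, sum2=21
  after byte 4 (0x3A): sum1=241, sum2=7
Checksum = sum2·256 + sum1 = 7·256 + 241 = 2033 = 0x07F1.

07F1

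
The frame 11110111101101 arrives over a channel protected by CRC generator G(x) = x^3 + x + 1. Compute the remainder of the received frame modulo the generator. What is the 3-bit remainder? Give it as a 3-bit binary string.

000

Modulo-2 division of 11110111101101 by 1011:
  pos 0: 1111 XOR 1011 = 0100
  pos 1: 1000 XOR 1011 = 0011
  pos 3: 1111 XOR 1011 = 0100
  pos 4: 1001 XOR 1011 = 0010
  pos 6: 1010 XOR 1011 = 0001
  pos 9: 1110 XOR 1011 = 0101
  pos 10: 1011 XOR 1011 = 0000
Remainder = 000 (zero — the frame passes the CRC check).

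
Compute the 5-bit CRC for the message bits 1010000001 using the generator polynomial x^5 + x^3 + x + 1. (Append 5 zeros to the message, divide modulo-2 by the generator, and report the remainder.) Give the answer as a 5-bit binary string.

00100

Append 5 zeros: 101000000100000. Divide by 101011 (XOR where the leading bit is 1):
  pos 0: 101000 XOR 101011 = 000011
  pos 4: 110001 XOR 101011 = 011010
  pos 5: 110100 XOR 101011 = 011111
  pos 6: 111110 XOR 101011 = 010101
  pos 7: 101010 XOR 101011 = 000001
Remainder (last 5 bits) = 00100. This is the CRC / FCS.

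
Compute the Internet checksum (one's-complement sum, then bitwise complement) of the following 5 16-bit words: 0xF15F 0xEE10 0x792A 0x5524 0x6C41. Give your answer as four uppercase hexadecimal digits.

E5FE

One's-complement addition (fold any carry out of bit 15 back into bit 0):
  0xF15F + 0xEE10 = 0x1DF6F → wrap carry → 0xDF70
  0xDF70 + 0x792A = 0x1589A → wrap carry → 0x589B
  0x589B + 0x5524 = 0x0ADBF
  0xADBF + 0x6C41 = 0x11A00 → wrap carry → 0x1A01
One's-complement sum = 0x1A01.
Checksum = ~0x1A01 & 0xFFFF = 0xE5FE.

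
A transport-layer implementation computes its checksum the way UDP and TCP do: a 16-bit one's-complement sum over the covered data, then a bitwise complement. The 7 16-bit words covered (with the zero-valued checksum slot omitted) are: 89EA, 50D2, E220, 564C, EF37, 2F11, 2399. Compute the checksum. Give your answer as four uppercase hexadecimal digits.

One's-complement addition (fold any carry out of bit 15 back into bit 0):
  0x89EA + 0x50D2 = 0x0DABC
  0xDABC + 0xE220 = 0x1BCDC → wrap carry → 0xBCDD
  0xBCDD + 0x564C = 0x11329 → wrap carry → 0x132A
  0x132A + 0xEF37 = 0x10261 → wrap carry → 0x0262
  0x0262 + 0x2F11 = 0x03173
  0x3173 + 0x2399 = 0x0550C
One's-complement sum = 0x550C.
Checksum = ~0x550C & 0xFFFF = 0xAAF3.

AAF3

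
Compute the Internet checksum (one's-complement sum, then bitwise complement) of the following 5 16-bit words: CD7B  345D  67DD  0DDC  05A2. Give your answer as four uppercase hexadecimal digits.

One's-complement addition (fold any carry out of bit 15 back into bit 0):
  0xCD7B + 0x345D = 0x101D8 → wrap carry → 0x01D9
  0x01D9 + 0x67DD = 0x069B6
  0x69B6 + 0x0DDC = 0x07792
  0x7792 + 0x05A2 = 0x07D34
One's-complement sum = 0x7D34.
Checksum = ~0x7D34 & 0xFFFF = 0x82CB.

82CB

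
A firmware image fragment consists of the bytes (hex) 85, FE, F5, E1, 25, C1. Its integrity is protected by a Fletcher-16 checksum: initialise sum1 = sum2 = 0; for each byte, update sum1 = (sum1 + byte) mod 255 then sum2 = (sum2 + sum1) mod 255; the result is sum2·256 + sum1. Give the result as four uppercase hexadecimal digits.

Running sums (mod 255):
  after byte 0 (85): sum1=133, sum2=133
  after byte 1 (FE): sum1=132, sum2=10
  after byte 2 (F5): sum1=122, sum2=132
  after byte 3 (E1): sum1=92, sum2=224
  after byte 4 (25): sum1=129, sum2=98
  after byte 5 (C1): sum1=67, sum2=165
Checksum = sum2·256 + sum1 = 165·256 + 67 = 42307 = 0xA543.

A543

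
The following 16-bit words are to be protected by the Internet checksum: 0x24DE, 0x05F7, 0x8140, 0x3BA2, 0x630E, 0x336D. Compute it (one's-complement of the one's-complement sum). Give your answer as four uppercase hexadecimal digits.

81CC

One's-complement addition (fold any carry out of bit 15 back into bit 0):
  0x24DE + 0x05F7 = 0x02AD5
  0x2AD5 + 0x8140 = 0x0AC15
  0xAC15 + 0x3BA2 = 0x0E7B7
  0xE7B7 + 0x630E = 0x14AC5 → wrap carry → 0x4AC6
  0x4AC6 + 0x336D = 0x07E33
One's-complement sum = 0x7E33.
Checksum = ~0x7E33 & 0xFFFF = 0x81CC.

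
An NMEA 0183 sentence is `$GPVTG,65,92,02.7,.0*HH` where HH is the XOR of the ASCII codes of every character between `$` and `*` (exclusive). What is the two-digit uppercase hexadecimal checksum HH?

XOR the ASCII codes of the payload characters:
  'G' = 0x47 → acc = 0x47
  'P' = 0x50 → acc = 0x17
  'V' = 0x56 → acc = 0x41
  'T' = 0x54 → acc = 0x15
  'G' = 0x47 → acc = 0x52
  ',' = 0x2C → acc = 0x7E
  '6' = 0x36 → acc = 0x48
  '5' = 0x35 → acc = 0x7D
  ',' = 0x2C → acc = 0x51
  '9' = 0x39 → acc = 0x68
  '2' = 0x32 → acc = 0x5A
  ',' = 0x2C → acc = 0x76
  '0' = 0x30 → acc = 0x46
  '2' = 0x32 → acc = 0x74
  '.' = 0x2E → acc = 0x5A
  '7' = 0x37 → acc = 0x6D
  ',' = 0x2C → acc = 0x41
  '.' = 0x2E → acc = 0x6F
  '0' = 0x30 → acc = 0x5F
Checksum = 0x5F.

5F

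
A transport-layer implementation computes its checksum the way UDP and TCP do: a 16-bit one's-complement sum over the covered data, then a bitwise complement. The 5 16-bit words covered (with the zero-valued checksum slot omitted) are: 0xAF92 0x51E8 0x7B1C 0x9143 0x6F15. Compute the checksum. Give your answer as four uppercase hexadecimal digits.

One's-complement addition (fold any carry out of bit 15 back into bit 0):
  0xAF92 + 0x51E8 = 0x1017A → wrap carry → 0x017B
  0x017B + 0x7B1C = 0x07C97
  0x7C97 + 0x9143 = 0x10DDA → wrap carry → 0x0DDB
  0x0DDB + 0x6F15 = 0x07CF0
One's-complement sum = 0x7CF0.
Checksum = ~0x7CF0 & 0xFFFF = 0x830F.

830F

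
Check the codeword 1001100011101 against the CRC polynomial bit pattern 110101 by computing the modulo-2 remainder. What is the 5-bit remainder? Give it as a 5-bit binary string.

Modulo-2 division of 1001100011101 by 110101:
  pos 0: 100110 XOR 110101 = 010011
  pos 1: 100110 XOR 110101 = 010011
  pos 2: 100110 XOR 110101 = 010011
  pos 3: 100111 XOR 110101 = 010010
  pos 4: 100101 XOR 110101 = 010000
  pos 5: 100001 XOR 110101 = 010100
  pos 6: 101000 XOR 110101 = 011101
  pos 7: 111011 XOR 110101 = 001110
Remainder = 01110 (nonzero — an error is detected).

01110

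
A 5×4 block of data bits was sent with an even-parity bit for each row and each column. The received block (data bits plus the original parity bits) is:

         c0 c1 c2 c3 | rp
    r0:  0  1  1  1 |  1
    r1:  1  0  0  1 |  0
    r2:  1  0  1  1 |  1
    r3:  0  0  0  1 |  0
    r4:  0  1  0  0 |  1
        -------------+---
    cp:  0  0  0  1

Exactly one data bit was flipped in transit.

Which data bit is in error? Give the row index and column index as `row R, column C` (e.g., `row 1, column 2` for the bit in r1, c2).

Recompute each row's even parity and compare to rp:
  r0: data parity 1, sent rp 1 → ok
  r1: data parity 0, sent rp 0 → ok
  r2: data parity 1, sent rp 1 → ok
  r3: data parity 1, sent rp 0 → mismatch
  r4: data parity 1, sent rp 1 → ok
Recompute each column's even parity and compare to cp:
  c0: data parity 0, sent cp 0 → ok
  c1: data parity 0, sent cp 0 → ok
  c2: data parity 0, sent cp 0 → ok
  c3: data parity 0, sent cp 1 → mismatch
Exactly one row (r3) and one column (c3) fail → the flipped bit is at their intersection.

row 3, column 3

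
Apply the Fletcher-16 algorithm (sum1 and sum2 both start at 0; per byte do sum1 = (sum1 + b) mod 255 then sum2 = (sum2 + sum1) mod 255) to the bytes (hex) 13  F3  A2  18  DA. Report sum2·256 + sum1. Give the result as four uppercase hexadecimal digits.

Running sums (mod 255):
  after byte 0 (13): sum1=19, sum2=19
  after byte 1 (F3): sum1=7, sum2=26
  after byte 2 (A2): sum1=169, sum2=195
  after byte 3 (18): sum1=193, sum2=133
  after byte 4 (DA): sum1=156, sum2=34
Checksum = sum2·256 + sum1 = 34·256 + 156 = 8860 = 0x229C.

229C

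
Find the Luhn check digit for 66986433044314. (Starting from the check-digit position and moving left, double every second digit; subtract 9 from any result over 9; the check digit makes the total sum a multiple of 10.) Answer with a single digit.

5

Partial digits right→left: 4 1 3 4 4 0 3 3 4 6 8 9 6 6
Double every second digit counting from the check-digit position (so the 1st, 3rd, 5th, ... of the partial from the right).
  doubled (with −9 where >9): 8 6 8 6 8 7 3 → sum 46
  kept as-is: 1 4 0 3 6 9 6 → sum 29
Total = 46 + 29 = 75.
Check digit = (10 − (75 mod 10)) mod 10 = 5.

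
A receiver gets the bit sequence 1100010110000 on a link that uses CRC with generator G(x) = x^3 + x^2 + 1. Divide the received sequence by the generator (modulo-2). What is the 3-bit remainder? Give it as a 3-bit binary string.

001

Modulo-2 division of 1100010110000 by 1101:
  pos 0: 1100 XOR 1101 = 0001
  pos 3: 1010 XOR 1101 = 0111
  pos 4: 1111 XOR 1101 = 0010
  pos 6: 1010 XOR 1101 = 0111
  pos 7: 1110 XOR 1101 = 0011
  pos 9: 1100 XOR 1101 = 0001
Remainder = 001 (nonzero — an error is detected).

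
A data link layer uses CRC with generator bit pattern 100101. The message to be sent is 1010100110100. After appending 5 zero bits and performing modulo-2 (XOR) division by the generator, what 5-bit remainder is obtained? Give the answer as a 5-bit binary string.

01111

Append 5 zeros: 101010011010000000. Divide by 100101 (XOR where the leading bit is 1):
  pos 0: 101010 XOR 100101 = 001111
  pos 2: 111101 XOR 100101 = 011000
  pos 3: 110001 XOR 100101 = 010100
  pos 4: 101000 XOR 100101 = 001101
  pos 6: 110110 XOR 100101 = 010011
  pos 7: 100110 XOR 100101 = 000011
  pos 11: 110000 XOR 100101 = 010101
  pos 12: 101010 XOR 100101 = 001111
Remainder (last 5 bits) = 01111. This is the CRC / FCS.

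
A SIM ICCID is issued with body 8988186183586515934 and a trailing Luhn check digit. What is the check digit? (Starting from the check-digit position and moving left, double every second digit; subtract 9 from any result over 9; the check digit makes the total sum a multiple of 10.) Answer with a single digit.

1

Partial digits right→left: 4 3 9 5 1 5 6 8 5 3 8 1 6 8 1 8 8 9 8
Double every second digit counting from the check-digit position (so the 1st, 3rd, 5th, ... of the partial from the right).
  doubled (with −9 where >9): 8 9 2 3 1 7 3 2 7 7 → sum 49
  kept as-is: 3 5 5 8 3 1 8 8 9 → sum 50
Total = 49 + 50 = 99.
Check digit = (10 − (99 mod 10)) mod 10 = 1.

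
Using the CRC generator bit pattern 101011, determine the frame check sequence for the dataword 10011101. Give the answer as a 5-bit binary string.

00100

Append 5 zeros: 1001110100000. Divide by 101011 (XOR where the leading bit is 1):
  pos 0: 100111 XOR 101011 = 001100
  pos 2: 110001 XOR 101011 = 011010
  pos 3: 110100 XOR 101011 = 011111
  pos 4: 111110 XOR 101011 = 010101
  pos 5: 101010 XOR 101011 = 000001
Remainder (last 5 bits) = 00100. This is the CRC / FCS.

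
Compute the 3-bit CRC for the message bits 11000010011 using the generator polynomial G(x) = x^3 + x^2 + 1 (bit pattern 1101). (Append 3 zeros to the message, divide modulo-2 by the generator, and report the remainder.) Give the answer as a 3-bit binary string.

Append 3 zeros: 11000010011000. Divide by 1101 (XOR where the leading bit is 1):
  pos 0: 1100 XOR 1101 = 0001
  pos 3: 1001 XOR 1101 = 0100
  pos 4: 1000 XOR 1101 = 0101
  pos 5: 1010 XOR 1101 = 0111
  pos 6: 1111 XOR 1101 = 0010
  pos 8: 1010 XOR 1101 = 0111
  pos 9: 1110 XOR 1101 = 0011
Remainder (last 3 bits) = 110. This is the CRC / FCS.

110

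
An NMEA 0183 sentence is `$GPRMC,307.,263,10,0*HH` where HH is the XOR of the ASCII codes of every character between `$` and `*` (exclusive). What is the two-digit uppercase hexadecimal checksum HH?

57

XOR the ASCII codes of the payload characters:
  'G' = 0x47 → acc = 0x47
  'P' = 0x50 → acc = 0x17
  'R' = 0x52 → acc = 0x45
  'M' = 0x4D → acc = 0x08
  'C' = 0x43 → acc = 0x4B
  ',' = 0x2C → acc = 0x67
  '3' = 0x33 → acc = 0x54
  '0' = 0x30 → acc = 0x64
  '7' = 0x37 → acc = 0x53
  '.' = 0x2E → acc = 0x7D
  ',' = 0x2C → acc = 0x51
  '2' = 0x32 → acc = 0x63
  '6' = 0x36 → acc = 0x55
  '3' = 0x33 → acc = 0x66
  ',' = 0x2C → acc = 0x4A
  '1' = 0x31 → acc = 0x7B
  '0' = 0x30 → acc = 0x4B
  ',' = 0x2C → acc = 0x67
  '0' = 0x30 → acc = 0x57
Checksum = 0x57.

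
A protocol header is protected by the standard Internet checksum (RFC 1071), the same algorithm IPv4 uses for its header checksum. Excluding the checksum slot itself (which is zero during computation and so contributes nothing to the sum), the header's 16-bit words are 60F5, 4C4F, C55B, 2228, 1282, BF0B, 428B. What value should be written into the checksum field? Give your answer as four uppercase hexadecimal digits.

One's-complement addition (fold any carry out of bit 15 back into bit 0):
  0x60F5 + 0x4C4F = 0x0AD44
  0xAD44 + 0xC55B = 0x1729F → wrap carry → 0x72A0
  0x72A0 + 0x2228 = 0x094C8
  0x94C8 + 0x1282 = 0x0A74A
  0xA74A + 0xBF0B = 0x16655 → wrap carry → 0x6656
  0x6656 + 0x428B = 0x0A8E1
One's-complement sum = 0xA8E1.
Checksum = ~0xA8E1 & 0xFFFF = 0x571E.

571E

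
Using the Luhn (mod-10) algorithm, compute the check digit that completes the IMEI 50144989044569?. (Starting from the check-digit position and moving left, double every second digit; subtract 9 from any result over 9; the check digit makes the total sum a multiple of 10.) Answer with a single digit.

8

Partial digits right→left: 9 6 5 4 4 0 9 8 9 4 4 1 0 5
Double every second digit counting from the check-digit position (so the 1st, 3rd, 5th, ... of the partial from the right).
  doubled (with −9 where >9): 9 1 8 9 9 8 0 → sum 44
  kept as-is: 6 4 0 8 4 1 5 → sum 28
Total = 44 + 28 = 72.
Check digit = (10 − (72 mod 10)) mod 10 = 8.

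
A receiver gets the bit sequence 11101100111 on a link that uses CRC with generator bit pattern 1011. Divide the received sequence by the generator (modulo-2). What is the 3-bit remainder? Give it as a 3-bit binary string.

000

Modulo-2 division of 11101100111 by 1011:
  pos 0: 1110 XOR 1011 = 0101
  pos 1: 1011 XOR 1011 = 0000
  pos 5: 1001 XOR 1011 = 0010
  pos 7: 1011 XOR 1011 = 0000
Remainder = 000 (zero — the frame passes the CRC check).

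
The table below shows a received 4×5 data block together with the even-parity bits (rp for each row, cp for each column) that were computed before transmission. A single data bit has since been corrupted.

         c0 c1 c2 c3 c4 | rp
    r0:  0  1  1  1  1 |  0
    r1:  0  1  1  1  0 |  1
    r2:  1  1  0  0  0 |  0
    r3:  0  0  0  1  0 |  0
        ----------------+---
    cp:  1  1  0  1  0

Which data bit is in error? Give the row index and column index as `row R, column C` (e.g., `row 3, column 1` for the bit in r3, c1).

Recompute each row's even parity and compare to rp:
  r0: data parity 0, sent rp 0 → ok
  r1: data parity 1, sent rp 1 → ok
  r2: data parity 0, sent rp 0 → ok
  r3: data parity 1, sent rp 0 → mismatch
Recompute each column's even parity and compare to cp:
  c0: data parity 1, sent cp 1 → ok
  c1: data parity 1, sent cp 1 → ok
  c2: data parity 0, sent cp 0 → ok
  c3: data parity 1, sent cp 1 → ok
  c4: data parity 1, sent cp 0 → mismatch
Exactly one row (r3) and one column (c4) fail → the flipped bit is at their intersection.

row 3, column 4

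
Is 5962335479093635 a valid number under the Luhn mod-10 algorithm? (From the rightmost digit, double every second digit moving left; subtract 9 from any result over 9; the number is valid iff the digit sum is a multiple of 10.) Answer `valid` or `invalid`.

invalid

From the right, keep odd positions and double even positions (subtract 9 from any doubled value over 9):
  doubled (positions 2,4,...): 6 6 0 5 1 6 3 1 → sum 28
  kept (positions 1,3,...): 5 6 9 9 4 3 2 9 → sum 47
Total = 75.
75 mod 10 = 5, so the number is invalid.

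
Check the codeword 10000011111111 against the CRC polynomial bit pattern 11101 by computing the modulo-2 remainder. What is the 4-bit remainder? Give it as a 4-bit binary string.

Modulo-2 division of 10000011111111 by 11101:
  pos 0: 10000 XOR 11101 = 01101
  pos 1: 11010 XOR 11101 = 00111
  pos 3: 11111 XOR 11101 = 00010
  pos 6: 10111 XOR 11101 = 01010
  pos 7: 10101 XOR 11101 = 01000
  pos 8: 10001 XOR 11101 = 01100
  pos 9: 11001 XOR 11101 = 00100
Remainder = 0100 (nonzero — an error is detected).

0100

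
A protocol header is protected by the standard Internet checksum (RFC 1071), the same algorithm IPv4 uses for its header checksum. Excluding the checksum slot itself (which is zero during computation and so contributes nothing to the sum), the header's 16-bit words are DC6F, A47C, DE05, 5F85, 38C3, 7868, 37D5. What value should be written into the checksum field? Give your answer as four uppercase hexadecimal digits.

5887

One's-complement addition (fold any carry out of bit 15 back into bit 0):
  0xDC6F + 0xA47C = 0x180EB → wrap carry → 0x80EC
  0x80EC + 0xDE05 = 0x15EF1 → wrap carry → 0x5EF2
  0x5EF2 + 0x5F85 = 0x0BE77
  0xBE77 + 0x38C3 = 0x0F73A
  0xF73A + 0x7868 = 0x16FA2 → wrap carry → 0x6FA3
  0x6FA3 + 0x37D5 = 0x0A778
One's-complement sum = 0xA778.
Checksum = ~0xA778 & 0xFFFF = 0x5887.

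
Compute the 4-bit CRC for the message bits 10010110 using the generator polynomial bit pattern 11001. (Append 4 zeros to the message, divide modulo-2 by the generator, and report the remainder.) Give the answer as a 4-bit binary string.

0111

Append 4 zeros: 100101100000. Divide by 11001 (XOR where the leading bit is 1):
  pos 0: 10010 XOR 11001 = 01011
  pos 1: 10111 XOR 11001 = 01110
  pos 2: 11101 XOR 11001 = 00100
  pos 4: 10000 XOR 11001 = 01001
  pos 5: 10010 XOR 11001 = 01011
  pos 6: 10110 XOR 11001 = 01111
  pos 7: 11110 XOR 11001 = 00111
Remainder (last 4 bits) = 0111. This is the CRC / FCS.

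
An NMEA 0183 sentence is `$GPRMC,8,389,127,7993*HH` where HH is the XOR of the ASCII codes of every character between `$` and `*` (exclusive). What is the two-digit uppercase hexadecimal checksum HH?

71

XOR the ASCII codes of the payload characters:
  'G' = 0x47 → acc = 0x47
  'P' = 0x50 → acc = 0x17
  'R' = 0x52 → acc = 0x45
  'M' = 0x4D → acc = 0x08
  'C' = 0x43 → acc = 0x4B
  ',' = 0x2C → acc = 0x67
  '8' = 0x38 → acc = 0x5F
  ',' = 0x2C → acc = 0x73
  '3' = 0x33 → acc = 0x40
  '8' = 0x38 → acc = 0x78
  '9' = 0x39 → acc = 0x41
  ',' = 0x2C → acc = 0x6D
  '1' = 0x31 → acc = 0x5C
  '2' = 0x32 → acc = 0x6E
  '7' = 0x37 → acc = 0x59
  ',' = 0x2C → acc = 0x75
  '7' = 0x37 → acc = 0x42
  '9' = 0x39 → acc = 0x7B
  '9' = 0x39 → acc = 0x42
  '3' = 0x33 → acc = 0x71
Checksum = 0x71.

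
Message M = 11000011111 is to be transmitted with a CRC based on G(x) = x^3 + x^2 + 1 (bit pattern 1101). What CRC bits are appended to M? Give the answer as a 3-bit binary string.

Append 3 zeros: 11000011111000. Divide by 1101 (XOR where the leading bit is 1):
  pos 0: 1100 XOR 1101 = 0001
  pos 3: 1001 XOR 1101 = 0100
  pos 4: 1001 XOR 1101 = 0100
  pos 5: 1001 XOR 1101 = 0100
  pos 6: 1001 XOR 1101 = 0100
  pos 7: 1001 XOR 1101 = 0100
  pos 8: 1000 XOR 1101 = 0101
  pos 9: 1010 XOR 1101 = 0111
  pos 10: 1110 XOR 1101 = 0011
Remainder (last 3 bits) = 011. This is the CRC / FCS.

011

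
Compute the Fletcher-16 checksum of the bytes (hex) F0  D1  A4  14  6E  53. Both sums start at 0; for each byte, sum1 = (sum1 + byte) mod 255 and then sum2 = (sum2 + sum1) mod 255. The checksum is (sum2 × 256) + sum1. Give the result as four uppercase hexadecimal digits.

BD3D

Running sums (mod 255):
  after byte 0 (F0): sum1=240, sum2=240
  after byte 1 (D1): sum1=194, sum2=179
  after byte 2 (A4): sum1=103, sum2=27
  after byte 3 (14): sum1=123, sum2=150
  after byte 4 (6E): sum1=233, sum2=128
  after byte 5 (53): sum1=61, sum2=189
Checksum = sum2·256 + sum1 = 189·256 + 61 = 48445 = 0xBD3D.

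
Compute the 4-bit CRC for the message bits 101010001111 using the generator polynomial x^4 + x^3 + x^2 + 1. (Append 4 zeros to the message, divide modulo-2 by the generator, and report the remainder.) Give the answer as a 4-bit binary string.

Append 4 zeros: 1010100011110000. Divide by 11101 (XOR where the leading bit is 1):
  pos 0: 10101 XOR 11101 = 01000
  pos 1: 10000 XOR 11101 = 01101
  pos 2: 11010 XOR 11101 = 00111
  pos 4: 11101 XOR 11101 = 00000
  pos 9: 11100 XOR 11101 = 00001
Remainder (last 4 bits) = 0100. This is the CRC / FCS.

0100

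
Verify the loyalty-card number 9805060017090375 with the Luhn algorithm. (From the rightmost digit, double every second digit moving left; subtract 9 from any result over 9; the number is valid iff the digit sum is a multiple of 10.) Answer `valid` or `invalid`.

invalid

From the right, keep odd positions and double even positions (subtract 9 from any doubled value over 9):
  doubled (positions 2,4,...): 5 0 0 2 0 0 0 9 → sum 16
  kept (positions 1,3,...): 5 3 9 7 0 6 5 8 → sum 43
Total = 59.
59 mod 10 = 9, so the number is invalid.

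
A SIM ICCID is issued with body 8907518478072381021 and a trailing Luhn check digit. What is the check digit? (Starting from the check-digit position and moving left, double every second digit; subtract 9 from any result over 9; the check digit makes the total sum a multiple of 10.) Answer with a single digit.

Partial digits right→left: 1 2 0 1 8 3 2 7 0 8 7 4 8 1 5 7 0 9 8
Double every second digit counting from the check-digit position (so the 1st, 3rd, 5th, ... of the partial from the right).
  doubled (with −9 where >9): 2 0 7 4 0 5 7 1 0 7 → sum 33
  kept as-is: 2 1 3 7 8 4 1 7 9 → sum 42
Total = 33 + 42 = 75.
Check digit = (10 − (75 mod 10)) mod 10 = 5.

5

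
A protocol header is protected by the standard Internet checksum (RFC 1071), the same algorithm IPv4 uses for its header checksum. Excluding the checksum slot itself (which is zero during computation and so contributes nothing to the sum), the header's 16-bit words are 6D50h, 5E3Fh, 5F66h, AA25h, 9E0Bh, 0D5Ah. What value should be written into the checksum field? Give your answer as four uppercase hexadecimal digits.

One's-complement addition (fold any carry out of bit 15 back into bit 0):
  0x6D50 + 0x5E3F = 0x0CB8F
  0xCB8F + 0x5F66 = 0x12AF5 → wrap carry → 0x2AF6
  0x2AF6 + 0xAA25 = 0x0D51B
  0xD51B + 0x9E0B = 0x17326 → wrap carry → 0x7327
  0x7327 + 0x0D5A = 0x08081
One's-complement sum = 0x8081.
Checksum = ~0x8081 & 0xFFFF = 0x7F7E.

7F7E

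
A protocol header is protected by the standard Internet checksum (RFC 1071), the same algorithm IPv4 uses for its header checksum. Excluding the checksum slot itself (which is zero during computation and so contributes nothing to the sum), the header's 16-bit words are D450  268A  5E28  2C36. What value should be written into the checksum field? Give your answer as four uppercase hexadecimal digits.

7AC6

One's-complement addition (fold any carry out of bit 15 back into bit 0):
  0xD450 + 0x268A = 0x0FADA
  0xFADA + 0x5E28 = 0x15902 → wrap carry → 0x5903
  0x5903 + 0x2C36 = 0x08539
One's-complement sum = 0x8539.
Checksum = ~0x8539 & 0xFFFF = 0x7AC6.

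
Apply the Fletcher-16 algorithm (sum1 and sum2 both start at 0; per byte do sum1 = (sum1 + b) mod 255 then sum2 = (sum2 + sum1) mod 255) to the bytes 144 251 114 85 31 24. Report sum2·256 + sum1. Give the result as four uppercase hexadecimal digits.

Running sums (mod 255):
  after byte 0 (144): sum1=144, sum2=144
  after byte 1 (251): sum1=140, sum2=29
  after byte 2 (114): sum1=254, sum2=28
  after byte 3 (85): sum1=84, sum2=112
  after byte 4 (31): sum1=115, sum2=227
  after byte 5 (24): sum1=139, sum2=111
Checksum = sum2·256 + sum1 = 111·256 + 139 = 28555 = 0x6F8B.

6F8B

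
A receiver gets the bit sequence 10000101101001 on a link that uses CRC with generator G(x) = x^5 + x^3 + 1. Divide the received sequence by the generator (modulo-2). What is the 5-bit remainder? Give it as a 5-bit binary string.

Modulo-2 division of 10000101101001 by 101001:
  pos 0: 100001 XOR 101001 = 001000
  pos 2: 100001 XOR 101001 = 001000
  pos 4: 100010 XOR 101001 = 001011
  pos 6: 101110 XOR 101001 = 000111
Remainder = 11101 (nonzero — an error is detected).

11101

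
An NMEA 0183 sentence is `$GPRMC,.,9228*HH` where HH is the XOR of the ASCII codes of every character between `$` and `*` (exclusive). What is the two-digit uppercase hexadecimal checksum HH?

XOR the ASCII codes of the payload characters:
  'G' = 0x47 → acc = 0x47
  'P' = 0x50 → acc = 0x17
  'R' = 0x52 → acc = 0x45
  'M' = 0x4D → acc = 0x08
  'C' = 0x43 → acc = 0x4B
  ',' = 0x2C → acc = 0x67
  '.' = 0x2E → acc = 0x49
  ',' = 0x2C → acc = 0x65
  '9' = 0x39 → acc = 0x5C
  '2' = 0x32 → acc = 0x6E
  '2' = 0x32 → acc = 0x5C
  '8' = 0x38 → acc = 0x64
Checksum = 0x64.

64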